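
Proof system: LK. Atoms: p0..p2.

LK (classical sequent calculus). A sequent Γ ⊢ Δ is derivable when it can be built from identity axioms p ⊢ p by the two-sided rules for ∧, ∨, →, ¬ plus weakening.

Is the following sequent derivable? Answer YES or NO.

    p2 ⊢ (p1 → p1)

Derivation (root first):
[WL] p2 ⊢ (p1 → p1)
  [→R]  ⊢ (p1 → p1)
    [Ax] p1 ⊢ p1

Result: YES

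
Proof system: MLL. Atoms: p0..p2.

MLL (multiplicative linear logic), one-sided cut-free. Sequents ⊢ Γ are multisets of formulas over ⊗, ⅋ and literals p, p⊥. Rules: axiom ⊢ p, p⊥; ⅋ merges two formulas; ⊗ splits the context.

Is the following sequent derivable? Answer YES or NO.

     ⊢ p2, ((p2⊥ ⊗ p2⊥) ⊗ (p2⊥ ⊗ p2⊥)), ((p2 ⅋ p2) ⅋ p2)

Proof tree:
[⅋]  ⊢ p2, ((p2⊥ ⊗ p2⊥) ⊗ (p2⊥ ⊗ p2⊥)), ((p2 ⅋ p2) ⅋ p2)
  [⅋]  ⊢ p2, p2, ((p2⊥ ⊗ p2⊥) ⊗ (p2⊥ ⊗ p2⊥)), (p2 ⅋ p2)
    [⊗]  ⊢ p2, p2, p2, p2, ((p2⊥ ⊗ p2⊥) ⊗ (p2⊥ ⊗ p2⊥))
      [⊗]  ⊢ p2, p2, (p2⊥ ⊗ p2⊥)
        [Ax]  ⊢ p2, p2⊥
        [Ax]  ⊢ p2, p2⊥
      [⊗]  ⊢ p2, p2, (p2⊥ ⊗ p2⊥)
        [Ax]  ⊢ p2, p2⊥
        [Ax]  ⊢ p2, p2⊥

Result: YES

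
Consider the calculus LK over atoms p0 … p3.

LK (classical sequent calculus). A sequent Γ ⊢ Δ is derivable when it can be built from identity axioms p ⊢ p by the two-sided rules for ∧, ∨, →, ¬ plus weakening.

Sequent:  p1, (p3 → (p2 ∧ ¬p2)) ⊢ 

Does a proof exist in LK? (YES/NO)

Search for a countermodel by truth-table:
  v=0000: Γ:[p1=F, (p3 → (p2 ∧ ¬p2))=T] Δ:[] refutes=False
  v=0001: Γ:[p1=F, (p3 → (p2 ∧ ¬p2))=F] Δ:[] refutes=False
  v=0010: Γ:[p1=F, (p3 → (p2 ∧ ¬p2))=T] Δ:[] refutes=False
  v=0011: Γ:[p1=F, (p3 → (p2 ∧ ¬p2))=F] Δ:[] refutes=False
  v=0100: Γ:[p1=T, (p3 → (p2 ∧ ¬p2))=T] Δ:[] refutes=True  ← countermodel

Result: NO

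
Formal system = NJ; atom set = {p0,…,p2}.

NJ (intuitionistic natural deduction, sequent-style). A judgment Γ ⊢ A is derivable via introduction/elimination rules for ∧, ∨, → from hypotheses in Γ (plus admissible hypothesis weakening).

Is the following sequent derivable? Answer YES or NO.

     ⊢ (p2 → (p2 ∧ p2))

Proof tree:
[→I]  ⊢ (p2 → (p2 ∧ p2))
  [∧I] p2 ⊢ (p2 ∧ p2)
    [Ax] p2 ⊢ p2
    [Ax] p2 ⊢ p2

Result: YES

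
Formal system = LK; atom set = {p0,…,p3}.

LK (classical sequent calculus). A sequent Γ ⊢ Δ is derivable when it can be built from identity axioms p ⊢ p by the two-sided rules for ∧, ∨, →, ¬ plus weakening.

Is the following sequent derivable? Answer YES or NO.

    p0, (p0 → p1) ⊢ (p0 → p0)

Derivation trace:
[→L] p0, (p0 → p1) ⊢ (p0 → p0)
  [Ax] p0 ⊢ p0
  [WL] p1 ⊢ (p0 → p0)
    [→R]  ⊢ (p0 → p0)
      [Ax] p0 ⊢ p0

Result: YES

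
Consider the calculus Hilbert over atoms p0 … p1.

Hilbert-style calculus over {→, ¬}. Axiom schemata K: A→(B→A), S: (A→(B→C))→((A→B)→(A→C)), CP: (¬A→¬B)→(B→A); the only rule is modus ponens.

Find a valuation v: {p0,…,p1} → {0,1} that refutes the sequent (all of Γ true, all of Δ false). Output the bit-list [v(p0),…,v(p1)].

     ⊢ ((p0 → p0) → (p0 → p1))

Enumerate valuations to refute Γ ⊢ Δ:
  v=00: Γ:[] Δ:[((p0 → p0) → (p0 → p1))=T] refutes=False
  v=01: Γ:[] Δ:[((p0 → p0) → (p0 → p1))=T] refutes=False
  v=10: Γ:[] Δ:[((p0 → p0) → (p0 → p1))=F] refutes=True  ← countermodel

Result: [1, 0]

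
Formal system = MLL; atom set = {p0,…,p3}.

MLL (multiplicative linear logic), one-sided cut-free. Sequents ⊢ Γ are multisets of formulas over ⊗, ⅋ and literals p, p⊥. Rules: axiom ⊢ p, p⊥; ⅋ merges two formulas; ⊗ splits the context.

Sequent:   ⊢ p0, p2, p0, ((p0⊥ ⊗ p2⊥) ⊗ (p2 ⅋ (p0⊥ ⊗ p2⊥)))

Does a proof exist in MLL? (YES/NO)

Derivation trace:
[⊗]  ⊢ p0, p2, p0, ((p0⊥ ⊗ p2⊥) ⊗ (p2 ⅋ (p0⊥ ⊗ p2⊥)))
  [⊗]  ⊢ p0, p2, (p0⊥ ⊗ p2⊥)
    [Ax]  ⊢ p0, p0⊥
    [Ax]  ⊢ p2, p2⊥
  [⅋]  ⊢ p0, (p2 ⅋ (p0⊥ ⊗ p2⊥))
    [⊗]  ⊢ p0, p2, (p0⊥ ⊗ p2⊥)
      [Ax]  ⊢ p0, p0⊥
      [Ax]  ⊢ p2, p2⊥

Result: YES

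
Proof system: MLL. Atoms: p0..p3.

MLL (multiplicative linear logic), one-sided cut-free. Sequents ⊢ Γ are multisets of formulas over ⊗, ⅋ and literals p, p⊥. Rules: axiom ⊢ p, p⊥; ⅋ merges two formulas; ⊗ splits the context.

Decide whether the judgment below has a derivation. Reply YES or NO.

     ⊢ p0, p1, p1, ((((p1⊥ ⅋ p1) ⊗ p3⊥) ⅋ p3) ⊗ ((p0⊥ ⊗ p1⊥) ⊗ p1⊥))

Derivation trace:
[⊗]  ⊢ p0, p1, p1, ((((p1⊥ ⅋ p1) ⊗ p3⊥) ⅋ p3) ⊗ ((p0⊥ ⊗ p1⊥) ⊗ p1⊥))
  [⅋]  ⊢ (((p1⊥ ⅋ p1) ⊗ p3⊥) ⅋ p3)
    [⊗]  ⊢ p3, ((p1⊥ ⅋ p1) ⊗ p3⊥)
      [⅋]  ⊢ (p1⊥ ⅋ p1)
        [Ax]  ⊢ p1, p1⊥
      [Ax]  ⊢ p3, p3⊥
  [⊗]  ⊢ p0, p1, p1, ((p0⊥ ⊗ p1⊥) ⊗ p1⊥)
    [⊗]  ⊢ p0, p1, (p0⊥ ⊗ p1⊥)
      [Ax]  ⊢ p0, p0⊥
      [Ax]  ⊢ p1, p1⊥
    [Ax]  ⊢ p1, p1⊥

Result: YES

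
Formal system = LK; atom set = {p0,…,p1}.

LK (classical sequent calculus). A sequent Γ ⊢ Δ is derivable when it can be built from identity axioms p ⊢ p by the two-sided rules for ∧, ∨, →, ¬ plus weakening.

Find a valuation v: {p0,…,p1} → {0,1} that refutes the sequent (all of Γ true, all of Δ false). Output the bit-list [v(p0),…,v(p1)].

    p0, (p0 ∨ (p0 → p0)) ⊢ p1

Truth-table refutation:
  v=00: Γ:[p0=F, (p0 ∨ (p0 → p0))=T] Δ:[p1=F] refutes=False
  v=01: Γ:[p0=F, (p0 ∨ (p0 → p0))=T] Δ:[p1=T] refutes=False
  v=10: Γ:[p0=T, (p0 ∨ (p0 → p0))=T] Δ:[p1=F] refutes=True  ← countermodel

Result: [1, 0]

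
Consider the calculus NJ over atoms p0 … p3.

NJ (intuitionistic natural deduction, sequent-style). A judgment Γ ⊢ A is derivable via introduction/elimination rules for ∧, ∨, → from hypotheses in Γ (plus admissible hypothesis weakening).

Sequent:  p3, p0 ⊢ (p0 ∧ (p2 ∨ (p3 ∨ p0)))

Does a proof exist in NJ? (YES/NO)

Proof tree:
[∧I] p3, p0 ⊢ (p0 ∧ (p2 ∨ (p3 ∨ p0)))
  [Ax] p0 ⊢ p0
  [∨I₂] p3 ⊢ (p2 ∨ (p3 ∨ p0))
    [∨I₁] p3 ⊢ (p3 ∨ p0)
      [Ax] p3 ⊢ p3

Result: YES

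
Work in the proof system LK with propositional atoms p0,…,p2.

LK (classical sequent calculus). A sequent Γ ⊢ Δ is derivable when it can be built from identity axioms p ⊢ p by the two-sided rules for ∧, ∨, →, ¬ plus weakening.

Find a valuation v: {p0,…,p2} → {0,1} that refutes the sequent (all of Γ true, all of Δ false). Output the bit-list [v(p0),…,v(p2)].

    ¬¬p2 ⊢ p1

Enumerate valuations to refute Γ ⊢ Δ:
  v=000: Γ:[¬¬p2=F] Δ:[p1=F] refutes=False
  v=001: Γ:[¬¬p2=T] Δ:[p1=F] refutes=True  ← countermodel

Result: [0, 0, 1]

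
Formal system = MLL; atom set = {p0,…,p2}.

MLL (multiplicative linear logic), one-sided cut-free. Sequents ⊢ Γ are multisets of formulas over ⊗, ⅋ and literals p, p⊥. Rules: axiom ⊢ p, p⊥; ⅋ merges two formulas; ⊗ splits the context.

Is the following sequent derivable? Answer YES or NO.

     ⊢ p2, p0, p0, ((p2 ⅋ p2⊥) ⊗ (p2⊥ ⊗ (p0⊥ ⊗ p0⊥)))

Proof tree:
[⊗]  ⊢ p2, p0, p0, ((p2 ⅋ p2⊥) ⊗ (p2⊥ ⊗ (p0⊥ ⊗ p0⊥)))
  [⅋]  ⊢ (p2 ⅋ p2⊥)
    [Ax]  ⊢ p2, p2⊥
  [⊗]  ⊢ p2, p0, p0, (p2⊥ ⊗ (p0⊥ ⊗ p0⊥))
    [Ax]  ⊢ p2, p2⊥
    [⊗]  ⊢ p0, p0, (p0⊥ ⊗ p0⊥)
      [Ax]  ⊢ p0, p0⊥
      [Ax]  ⊢ p0, p0⊥

Result: YES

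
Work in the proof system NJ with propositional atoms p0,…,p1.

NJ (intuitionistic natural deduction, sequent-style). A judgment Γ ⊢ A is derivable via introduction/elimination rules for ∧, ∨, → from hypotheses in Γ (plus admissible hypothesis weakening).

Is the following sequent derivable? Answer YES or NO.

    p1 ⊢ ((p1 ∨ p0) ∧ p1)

Proof tree:
[∧I] p1 ⊢ ((p1 ∨ p0) ∧ p1)
  [∨I₁] p1 ⊢ (p1 ∨ p0)
    [Ax] p1 ⊢ p1
  [Ax] p1 ⊢ p1

Result: YES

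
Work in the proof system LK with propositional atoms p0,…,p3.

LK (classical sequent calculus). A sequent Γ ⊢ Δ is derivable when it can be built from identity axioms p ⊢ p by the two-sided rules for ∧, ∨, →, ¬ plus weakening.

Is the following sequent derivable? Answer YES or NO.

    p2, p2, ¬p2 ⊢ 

Proof tree:
[¬L] p2, p2, ¬p2 ⊢ 
  [WL] p2, p2 ⊢ p2
    [Ax] p2 ⊢ p2

Result: YES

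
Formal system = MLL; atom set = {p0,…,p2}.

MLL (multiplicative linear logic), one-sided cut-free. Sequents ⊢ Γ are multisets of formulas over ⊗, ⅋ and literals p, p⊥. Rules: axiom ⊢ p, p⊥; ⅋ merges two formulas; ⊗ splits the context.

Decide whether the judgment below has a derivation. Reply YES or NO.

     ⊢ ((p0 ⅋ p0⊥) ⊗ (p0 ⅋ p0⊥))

Derivation trace:
[⊗]  ⊢ ((p0 ⅋ p0⊥) ⊗ (p0 ⅋ p0⊥))
  [⅋]  ⊢ (p0 ⅋ p0⊥)
    [Ax]  ⊢ p0, p0⊥
  [⅋]  ⊢ (p0 ⅋ p0⊥)
    [Ax]  ⊢ p0, p0⊥

Result: YES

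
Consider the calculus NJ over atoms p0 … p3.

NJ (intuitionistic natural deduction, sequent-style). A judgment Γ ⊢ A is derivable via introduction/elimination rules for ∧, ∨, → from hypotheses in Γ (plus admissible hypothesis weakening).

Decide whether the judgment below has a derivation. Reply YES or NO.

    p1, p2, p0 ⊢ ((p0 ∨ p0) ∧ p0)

Derivation trace:
[∧I] p1, p2, p0 ⊢ ((p0 ∨ p0) ∧ p0)
  [Wk] p0, p2, p1 ⊢ (p0 ∨ p0)
    [∨I₁] p0, p2 ⊢ (p0 ∨ p0)
      [Wk] p0, p2 ⊢ p0
        [Ax] p0 ⊢ p0
  [Wk] p0, p2 ⊢ p0
    [Ax] p0 ⊢ p0

Result: YES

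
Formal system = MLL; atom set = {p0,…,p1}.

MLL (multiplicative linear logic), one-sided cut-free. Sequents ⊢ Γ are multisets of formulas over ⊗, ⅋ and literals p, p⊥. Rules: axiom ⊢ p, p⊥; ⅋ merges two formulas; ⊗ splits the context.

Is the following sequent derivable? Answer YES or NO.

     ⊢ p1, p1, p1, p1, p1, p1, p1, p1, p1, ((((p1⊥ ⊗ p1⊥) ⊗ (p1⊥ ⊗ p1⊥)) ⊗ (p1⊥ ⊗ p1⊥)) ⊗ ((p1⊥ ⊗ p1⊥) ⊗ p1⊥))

Derivation (root first):
[⊗]  ⊢ p1, p1, p1, p1, p1, p1, p1, p1, p1, ((((p1⊥ ⊗ p1⊥) ⊗ (p1⊥ ⊗ p1⊥)) ⊗ (p1⊥ ⊗ p1⊥)) ⊗ ((p1⊥ ⊗ p1⊥) ⊗ p1⊥))
  [⊗]  ⊢ p1, p1, p1, p1, p1, p1, (((p1⊥ ⊗ p1⊥) ⊗ (p1⊥ ⊗ p1⊥)) ⊗ (p1⊥ ⊗ p1⊥))
    [⊗]  ⊢ p1, p1, p1, p1, ((p1⊥ ⊗ p1⊥) ⊗ (p1⊥ ⊗ p1⊥))
      [⊗]  ⊢ p1, p1, (p1⊥ ⊗ p1⊥)
        [Ax]  ⊢ p1, p1⊥
        [Ax]  ⊢ p1, p1⊥
      [⊗]  ⊢ p1, p1, (p1⊥ ⊗ p1⊥)
        [Ax]  ⊢ p1, p1⊥
        [Ax]  ⊢ p1, p1⊥
    [⊗]  ⊢ p1, p1, (p1⊥ ⊗ p1⊥)
      [Ax]  ⊢ p1, p1⊥
      [Ax]  ⊢ p1, p1⊥
  [⊗]  ⊢ p1, p1, p1, ((p1⊥ ⊗ p1⊥) ⊗ p1⊥)
    [⊗]  ⊢ p1, p1, (p1⊥ ⊗ p1⊥)
      [Ax]  ⊢ p1, p1⊥
      [Ax]  ⊢ p1, p1⊥
    [Ax]  ⊢ p1, p1⊥

Result: YES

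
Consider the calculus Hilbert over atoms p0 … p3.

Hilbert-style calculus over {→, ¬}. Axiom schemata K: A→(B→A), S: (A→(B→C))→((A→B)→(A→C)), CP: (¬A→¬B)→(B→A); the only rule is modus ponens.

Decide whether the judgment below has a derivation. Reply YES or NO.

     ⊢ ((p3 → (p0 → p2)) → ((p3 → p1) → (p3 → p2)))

Search for a countermodel by truth-table:
  v=0000: Γ:[] Δ:[((p3 → (p0 → p2)) → ((p3 → p1) → (p3 → p2)))=T] refutes=False
  v=0001: Γ:[] Δ:[((p3 → (p0 → p2)) → ((p3 → p1) → (p3 → p2)))=T] refutes=False
  v=0010: Γ:[] Δ:[((p3 → (p0 → p2)) → ((p3 → p1) → (p3 → p2)))=T] refutes=False
  v=0011: Γ:[] Δ:[((p3 → (p0 → p2)) → ((p3 → p1) → (p3 → p2)))=T] refutes=False
  v=0100: Γ:[] Δ:[((p3 → (p0 → p2)) → ((p3 → p1) → (p3 → p2)))=T] refutes=False
  v=0101: Γ:[] Δ:[((p3 → (p0 → p2)) → ((p3 → p1) → (p3 → p2)))=F] refutes=True  ← countermodel

Result: NO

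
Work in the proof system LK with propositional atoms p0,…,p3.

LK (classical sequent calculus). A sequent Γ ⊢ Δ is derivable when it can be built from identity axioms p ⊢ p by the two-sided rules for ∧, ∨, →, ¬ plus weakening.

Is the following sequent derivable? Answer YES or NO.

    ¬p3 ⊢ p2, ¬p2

Proof tree:
[¬L] ¬p3 ⊢ p2, ¬p2
  [¬R]  ⊢ p2, p3, ¬p2
    [WR] p2 ⊢ p2, p3
      [Ax] p2 ⊢ p2

Result: YES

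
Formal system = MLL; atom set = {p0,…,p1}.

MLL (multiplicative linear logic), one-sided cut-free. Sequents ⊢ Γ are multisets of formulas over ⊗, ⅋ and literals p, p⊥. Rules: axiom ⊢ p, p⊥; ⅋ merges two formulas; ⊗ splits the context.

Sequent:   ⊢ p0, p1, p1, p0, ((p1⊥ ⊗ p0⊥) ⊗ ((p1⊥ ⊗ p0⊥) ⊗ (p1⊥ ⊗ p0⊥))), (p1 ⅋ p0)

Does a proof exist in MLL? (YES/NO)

Derivation (root first):
[⅋]  ⊢ p0, p1, p1, p0, ((p1⊥ ⊗ p0⊥) ⊗ ((p1⊥ ⊗ p0⊥) ⊗ (p1⊥ ⊗ p0⊥))), (p1 ⅋ p0)
  [⊗]  ⊢ p1, p0, p1, p0, p1, p0, ((p1⊥ ⊗ p0⊥) ⊗ ((p1⊥ ⊗ p0⊥) ⊗ (p1⊥ ⊗ p0⊥)))
    [⊗]  ⊢ p1, p0, (p1⊥ ⊗ p0⊥)
      [Ax]  ⊢ p1, p1⊥
      [Ax]  ⊢ p0, p0⊥
    [⊗]  ⊢ p1, p0, p1, p0, ((p1⊥ ⊗ p0⊥) ⊗ (p1⊥ ⊗ p0⊥))
      [⊗]  ⊢ p1, p0, (p1⊥ ⊗ p0⊥)
        [Ax]  ⊢ p1, p1⊥
        [Ax]  ⊢ p0, p0⊥
      [⊗]  ⊢ p1, p0, (p1⊥ ⊗ p0⊥)
        [Ax]  ⊢ p1, p1⊥
        [Ax]  ⊢ p0, p0⊥

Result: YES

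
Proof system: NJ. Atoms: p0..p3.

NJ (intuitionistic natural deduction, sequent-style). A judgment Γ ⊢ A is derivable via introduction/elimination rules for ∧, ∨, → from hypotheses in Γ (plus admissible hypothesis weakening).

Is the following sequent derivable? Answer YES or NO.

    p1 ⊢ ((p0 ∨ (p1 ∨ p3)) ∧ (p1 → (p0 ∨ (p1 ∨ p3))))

Proof tree:
[∧I] p1 ⊢ ((p0 ∨ (p1 ∨ p3)) ∧ (p1 → (p0 ∨ (p1 ∨ p3))))
  [∨I₂] p1 ⊢ (p0 ∨ (p1 ∨ p3))
    [∨I₁] p1 ⊢ (p1 ∨ p3)
      [Ax] p1 ⊢ p1
  [→I]  ⊢ (p1 → (p0 ∨ (p1 ∨ p3)))
    [∨I₂] p1 ⊢ (p0 ∨ (p1 ∨ p3))
      [∨I₁] p1 ⊢ (p1 ∨ p3)
        [Ax] p1 ⊢ p1

Result: YES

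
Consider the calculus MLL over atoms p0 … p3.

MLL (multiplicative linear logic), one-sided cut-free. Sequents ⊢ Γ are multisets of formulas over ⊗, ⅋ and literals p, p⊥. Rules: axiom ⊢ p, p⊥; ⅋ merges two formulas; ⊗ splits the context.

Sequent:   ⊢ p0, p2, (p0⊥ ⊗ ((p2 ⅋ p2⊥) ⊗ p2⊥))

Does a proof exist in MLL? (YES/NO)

Derivation (root first):
[⊗]  ⊢ p0, p2, (p0⊥ ⊗ ((p2 ⅋ p2⊥) ⊗ p2⊥))
  [Ax]  ⊢ p0, p0⊥
  [⊗]  ⊢ p2, ((p2 ⅋ p2⊥) ⊗ p2⊥)
    [⅋]  ⊢ (p2 ⅋ p2⊥)
      [Ax]  ⊢ p2, p2⊥
    [Ax]  ⊢ p2, p2⊥

Result: YES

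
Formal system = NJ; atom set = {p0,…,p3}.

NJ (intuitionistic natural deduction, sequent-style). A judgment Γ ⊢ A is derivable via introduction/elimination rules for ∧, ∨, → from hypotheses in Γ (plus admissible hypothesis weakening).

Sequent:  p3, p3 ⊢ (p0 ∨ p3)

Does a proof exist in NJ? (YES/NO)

Proof tree:
[∨I₂] p3, p3 ⊢ (p0 ∨ p3)
  [Wk] p3, p3 ⊢ p3
    [Ax] p3 ⊢ p3

Result: YES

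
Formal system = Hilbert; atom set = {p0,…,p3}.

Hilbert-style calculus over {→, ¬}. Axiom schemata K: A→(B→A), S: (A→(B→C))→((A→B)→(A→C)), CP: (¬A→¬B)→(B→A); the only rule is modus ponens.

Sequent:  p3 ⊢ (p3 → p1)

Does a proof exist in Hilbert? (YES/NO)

Search for a countermodel by truth-table:
  v=0000: Γ:[p3=F] Δ:[(p3 → p1)=T] refutes=False
  v=0001: Γ:[p3=T] Δ:[(p3 → p1)=F] refutes=True  ← countermodel

Result: NO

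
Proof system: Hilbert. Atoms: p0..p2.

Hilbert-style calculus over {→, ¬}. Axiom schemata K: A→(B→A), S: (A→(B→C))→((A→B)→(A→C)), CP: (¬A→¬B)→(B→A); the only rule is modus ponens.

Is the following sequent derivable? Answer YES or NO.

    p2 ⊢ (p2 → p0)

Search for a countermodel by truth-table:
  v=000: Γ:[p2=F] Δ:[(p2 → p0)=T] refutes=False
  v=001: Γ:[p2=T] Δ:[(p2 → p0)=F] refutes=True  ← countermodel

Result: NO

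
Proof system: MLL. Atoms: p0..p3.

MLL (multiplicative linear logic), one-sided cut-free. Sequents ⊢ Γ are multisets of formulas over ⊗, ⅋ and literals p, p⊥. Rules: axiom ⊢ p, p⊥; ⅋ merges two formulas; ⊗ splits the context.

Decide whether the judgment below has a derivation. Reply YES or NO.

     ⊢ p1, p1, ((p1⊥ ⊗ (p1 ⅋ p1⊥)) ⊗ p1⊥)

Derivation (root first):
[⊗]  ⊢ p1, p1, ((p1⊥ ⊗ (p1 ⅋ p1⊥)) ⊗ p1⊥)
  [⊗]  ⊢ p1, (p1⊥ ⊗ (p1 ⅋ p1⊥))
    [Ax]  ⊢ p1, p1⊥
    [⅋]  ⊢ (p1 ⅋ p1⊥)
      [Ax]  ⊢ p1, p1⊥
  [Ax]  ⊢ p1, p1⊥

Result: YES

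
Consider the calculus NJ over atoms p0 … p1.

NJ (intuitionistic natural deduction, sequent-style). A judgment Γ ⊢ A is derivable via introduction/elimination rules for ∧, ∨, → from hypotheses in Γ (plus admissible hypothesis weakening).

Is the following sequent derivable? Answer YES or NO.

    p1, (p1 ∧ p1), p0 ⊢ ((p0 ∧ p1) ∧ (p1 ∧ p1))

Derivation trace:
[∧I] p1, (p1 ∧ p1), p0 ⊢ ((p0 ∧ p1) ∧ (p1 ∧ p1))
  [∧I] p1, p0 ⊢ (p0 ∧ p1)
    [Ax] p0 ⊢ p0
    [Ax] p1 ⊢ p1
  [∧I] p1, (p1 ∧ p1) ⊢ (p1 ∧ p1)
    [Ax] p1 ⊢ p1
    [Wk] p1, (p1 ∧ p1) ⊢ p1
      [Ax] p1 ⊢ p1

Result: YES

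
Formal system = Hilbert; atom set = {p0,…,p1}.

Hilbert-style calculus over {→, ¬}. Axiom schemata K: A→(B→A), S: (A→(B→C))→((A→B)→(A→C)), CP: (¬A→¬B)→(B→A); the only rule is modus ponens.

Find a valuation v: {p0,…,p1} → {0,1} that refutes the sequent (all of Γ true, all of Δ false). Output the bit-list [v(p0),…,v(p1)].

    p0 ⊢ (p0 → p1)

Search for a countermodel by truth-table:
  v=00: Γ:[p0=F] Δ:[(p0 → p1)=T] refutes=False
  v=01: Γ:[p0=F] Δ:[(p0 → p1)=T] refutes=False
  v=10: Γ:[p0=T] Δ:[(p0 → p1)=F] refutes=True  ← countermodel

Result: [1, 0]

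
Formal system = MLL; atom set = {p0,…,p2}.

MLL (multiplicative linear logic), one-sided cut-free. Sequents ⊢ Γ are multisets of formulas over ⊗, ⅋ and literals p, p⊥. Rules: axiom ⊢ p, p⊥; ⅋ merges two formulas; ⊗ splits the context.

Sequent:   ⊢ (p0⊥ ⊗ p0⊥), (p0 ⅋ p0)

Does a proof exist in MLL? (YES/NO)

Proof tree:
[⅋]  ⊢ (p0⊥ ⊗ p0⊥), (p0 ⅋ p0)
  [⊗]  ⊢ p0, p0, (p0⊥ ⊗ p0⊥)
    [Ax]  ⊢ p0, p0⊥
    [Ax]  ⊢ p0, p0⊥

Result: YES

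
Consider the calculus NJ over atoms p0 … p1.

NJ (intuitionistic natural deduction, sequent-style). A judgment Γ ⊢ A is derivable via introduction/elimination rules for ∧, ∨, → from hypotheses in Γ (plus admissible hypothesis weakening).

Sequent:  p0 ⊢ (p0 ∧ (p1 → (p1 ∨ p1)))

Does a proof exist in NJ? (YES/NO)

Derivation trace:
[∧I] p0 ⊢ (p0 ∧ (p1 → (p1 ∨ p1)))
  [Ax] p0 ⊢ p0
  [→I]  ⊢ (p1 → (p1 ∨ p1))
    [∨I₁] p1 ⊢ (p1 ∨ p1)
      [Ax] p1 ⊢ p1

Result: YES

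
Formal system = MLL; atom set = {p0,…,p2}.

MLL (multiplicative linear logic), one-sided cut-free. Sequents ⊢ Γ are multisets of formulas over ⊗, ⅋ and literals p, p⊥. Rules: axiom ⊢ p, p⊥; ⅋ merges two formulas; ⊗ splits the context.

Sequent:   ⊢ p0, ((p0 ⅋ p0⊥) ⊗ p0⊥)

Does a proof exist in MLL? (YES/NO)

Derivation trace:
[⊗]  ⊢ p0, ((p0 ⅋ p0⊥) ⊗ p0⊥)
  [⅋]  ⊢ (p0 ⅋ p0⊥)
    [Ax]  ⊢ p0, p0⊥
  [Ax]  ⊢ p0, p0⊥

Result: YES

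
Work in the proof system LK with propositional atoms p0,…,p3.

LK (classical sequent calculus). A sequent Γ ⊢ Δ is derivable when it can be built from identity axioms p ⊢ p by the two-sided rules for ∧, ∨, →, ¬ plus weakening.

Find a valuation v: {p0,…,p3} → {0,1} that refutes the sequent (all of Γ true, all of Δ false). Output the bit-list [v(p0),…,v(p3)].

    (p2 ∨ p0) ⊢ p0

Truth-table refutation:
  v=0000: Γ:[(p2 ∨ p0)=F] Δ:[p0=F] refutes=False
  v=0001: Γ:[(p2 ∨ p0)=F] Δ:[p0=F] refutes=False
  v=0010: Γ:[(p2 ∨ p0)=T] Δ:[p0=F] refutes=True  ← countermodel

Result: [0, 0, 1, 0]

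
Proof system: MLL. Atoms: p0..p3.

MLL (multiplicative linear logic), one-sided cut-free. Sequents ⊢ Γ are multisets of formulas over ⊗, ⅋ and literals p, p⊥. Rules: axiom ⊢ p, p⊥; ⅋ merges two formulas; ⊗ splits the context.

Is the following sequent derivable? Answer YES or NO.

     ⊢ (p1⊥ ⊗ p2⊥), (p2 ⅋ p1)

Derivation (root first):
[⅋]  ⊢ (p1⊥ ⊗ p2⊥), (p2 ⅋ p1)
  [⊗]  ⊢ p1, p2, (p1⊥ ⊗ p2⊥)
    [Ax]  ⊢ p1, p1⊥
    [Ax]  ⊢ p2, p2⊥

Result: YES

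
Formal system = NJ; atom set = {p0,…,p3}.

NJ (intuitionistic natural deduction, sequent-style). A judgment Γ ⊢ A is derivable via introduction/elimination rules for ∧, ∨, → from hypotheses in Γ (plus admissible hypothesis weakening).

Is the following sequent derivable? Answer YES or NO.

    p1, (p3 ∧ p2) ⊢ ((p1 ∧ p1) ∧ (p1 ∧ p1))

Proof tree:
[∧I] p1, (p3 ∧ p2) ⊢ ((p1 ∧ p1) ∧ (p1 ∧ p1))
  [Wk] p1, (p3 ∧ p2), (p3 ∧ p2) ⊢ (p1 ∧ p1)
    [∧I] p1, (p3 ∧ p2) ⊢ (p1 ∧ p1)
      [Wk] p1, (p3 ∧ p2) ⊢ p1
        [Ax] p1 ⊢ p1
      [Ax] p1 ⊢ p1
  [∧I] p1, (p3 ∧ p2) ⊢ (p1 ∧ p1)
    [Wk] p1, (p3 ∧ p2) ⊢ p1
      [Ax] p1 ⊢ p1
    [Ax] p1 ⊢ p1

Result: YES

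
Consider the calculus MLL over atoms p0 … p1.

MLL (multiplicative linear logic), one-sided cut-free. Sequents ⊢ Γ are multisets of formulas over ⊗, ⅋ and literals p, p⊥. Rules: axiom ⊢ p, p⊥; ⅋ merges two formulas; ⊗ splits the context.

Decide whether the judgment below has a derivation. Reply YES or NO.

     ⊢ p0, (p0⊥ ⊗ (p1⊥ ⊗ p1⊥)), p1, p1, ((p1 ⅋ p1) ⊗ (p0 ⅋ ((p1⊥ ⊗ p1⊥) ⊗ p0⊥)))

Proof tree:
[⊗]  ⊢ p0, (p0⊥ ⊗ (p1⊥ ⊗ p1⊥)), p1, p1, ((p1 ⅋ p1) ⊗ (p0 ⅋ ((p1⊥ ⊗ p1⊥) ⊗ p0⊥)))
  [⅋]  ⊢ p0, (p0⊥ ⊗ (p1⊥ ⊗ p1⊥)), (p1 ⅋ p1)
    [⊗]  ⊢ p0, p1, p1, (p0⊥ ⊗ (p1⊥ ⊗ p1⊥))
      [Ax]  ⊢ p0, p0⊥
      [⊗]  ⊢ p1, p1, (p1⊥ ⊗ p1⊥)
        [Ax]  ⊢ p1, p1⊥
        [Ax]  ⊢ p1, p1⊥
  [⅋]  ⊢ p1, p1, (p0 ⅋ ((p1⊥ ⊗ p1⊥) ⊗ p0⊥))
    [⊗]  ⊢ p1, p1, p0, ((p1⊥ ⊗ p1⊥) ⊗ p0⊥)
      [⊗]  ⊢ p1, p1, (p1⊥ ⊗ p1⊥)
        [Ax]  ⊢ p1, p1⊥
        [Ax]  ⊢ p1, p1⊥
      [Ax]  ⊢ p0, p0⊥

Result: YES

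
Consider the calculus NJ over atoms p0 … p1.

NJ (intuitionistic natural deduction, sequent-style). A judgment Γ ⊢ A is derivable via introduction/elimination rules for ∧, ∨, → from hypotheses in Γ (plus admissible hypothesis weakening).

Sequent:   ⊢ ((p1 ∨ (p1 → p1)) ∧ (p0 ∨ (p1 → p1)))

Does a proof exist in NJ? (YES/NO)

Derivation (root first):
[∧I]  ⊢ ((p1 ∨ (p1 → p1)) ∧ (p0 ∨ (p1 → p1)))
  [∨I₂]  ⊢ (p1 ∨ (p1 → p1))
    [→I]  ⊢ (p1 → p1)
      [Ax] p1 ⊢ p1
  [∨I₂]  ⊢ (p0 ∨ (p1 → p1))
    [→I]  ⊢ (p1 → p1)
      [Ax] p1 ⊢ p1

Result: YES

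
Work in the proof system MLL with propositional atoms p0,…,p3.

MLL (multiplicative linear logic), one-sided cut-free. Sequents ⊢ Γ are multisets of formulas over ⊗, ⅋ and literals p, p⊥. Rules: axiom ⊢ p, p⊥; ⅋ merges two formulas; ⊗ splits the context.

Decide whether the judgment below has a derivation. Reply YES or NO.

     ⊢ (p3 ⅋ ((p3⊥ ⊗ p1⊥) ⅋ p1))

Proof tree:
[⅋]  ⊢ (p3 ⅋ ((p3⊥ ⊗ p1⊥) ⅋ p1))
  [⅋]  ⊢ p3, ((p3⊥ ⊗ p1⊥) ⅋ p1)
    [⊗]  ⊢ p3, p1, (p3⊥ ⊗ p1⊥)
      [Ax]  ⊢ p3, p3⊥
      [Ax]  ⊢ p1, p1⊥

Result: YES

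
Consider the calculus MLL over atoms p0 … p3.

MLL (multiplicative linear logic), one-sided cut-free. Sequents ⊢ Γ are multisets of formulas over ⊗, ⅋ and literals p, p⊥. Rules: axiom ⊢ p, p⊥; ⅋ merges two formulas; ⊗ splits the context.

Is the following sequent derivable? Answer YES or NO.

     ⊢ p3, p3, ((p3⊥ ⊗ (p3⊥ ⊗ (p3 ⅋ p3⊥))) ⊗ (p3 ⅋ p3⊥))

Derivation trace:
[⊗]  ⊢ p3, p3, ((p3⊥ ⊗ (p3⊥ ⊗ (p3 ⅋ p3⊥))) ⊗ (p3 ⅋ p3⊥))
  [⊗]  ⊢ p3, p3, (p3⊥ ⊗ (p3⊥ ⊗ (p3 ⅋ p3⊥)))
    [Ax]  ⊢ p3, p3⊥
    [⊗]  ⊢ p3, (p3⊥ ⊗ (p3 ⅋ p3⊥))
      [Ax]  ⊢ p3, p3⊥
      [⅋]  ⊢ (p3 ⅋ p3⊥)
        [Ax]  ⊢ p3, p3⊥
  [⅋]  ⊢ (p3 ⅋ p3⊥)
    [Ax]  ⊢ p3, p3⊥

Result: YES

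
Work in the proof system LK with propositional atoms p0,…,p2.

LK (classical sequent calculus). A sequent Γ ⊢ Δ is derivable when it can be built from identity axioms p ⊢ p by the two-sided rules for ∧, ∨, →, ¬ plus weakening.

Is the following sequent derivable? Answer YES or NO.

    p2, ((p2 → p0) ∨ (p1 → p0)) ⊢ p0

Search for a countermodel by truth-table:
  v=000: Γ:[p2=F, ((p2 → p0) ∨ (p1 → p0))=T] Δ:[p0=F] refutes=False
  v=001: Γ:[p2=T, ((p2 → p0) ∨ (p1 → p0))=T] Δ:[p0=F] refutes=True  ← countermodel

Result: NO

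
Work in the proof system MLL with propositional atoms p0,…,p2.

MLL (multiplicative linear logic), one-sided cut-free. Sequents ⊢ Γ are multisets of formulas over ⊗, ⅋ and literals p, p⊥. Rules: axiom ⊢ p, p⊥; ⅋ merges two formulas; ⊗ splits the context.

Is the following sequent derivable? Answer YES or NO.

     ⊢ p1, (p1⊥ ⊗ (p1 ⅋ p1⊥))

Derivation (root first):
[⊗]  ⊢ p1, (p1⊥ ⊗ (p1 ⅋ p1⊥))
  [Ax]  ⊢ p1, p1⊥
  [⅋]  ⊢ (p1 ⅋ p1⊥)
    [Ax]  ⊢ p1, p1⊥

Result: YES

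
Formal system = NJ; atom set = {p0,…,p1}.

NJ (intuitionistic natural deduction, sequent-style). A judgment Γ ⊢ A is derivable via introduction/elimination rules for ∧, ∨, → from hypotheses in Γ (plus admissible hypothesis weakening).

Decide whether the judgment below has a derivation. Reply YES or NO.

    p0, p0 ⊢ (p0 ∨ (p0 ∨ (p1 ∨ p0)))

Derivation trace:
[Wk] p0, p0 ⊢ (p0 ∨ (p0 ∨ (p1 ∨ p0)))
  [∨I₂] p0 ⊢ (p0 ∨ (p0 ∨ (p1 ∨ p0)))
    [∨I₂] p0 ⊢ (p0 ∨ (p1 ∨ p0))
      [∨I₂] p0 ⊢ (p1 ∨ p0)
        [Ax] p0 ⊢ p0

Result: YES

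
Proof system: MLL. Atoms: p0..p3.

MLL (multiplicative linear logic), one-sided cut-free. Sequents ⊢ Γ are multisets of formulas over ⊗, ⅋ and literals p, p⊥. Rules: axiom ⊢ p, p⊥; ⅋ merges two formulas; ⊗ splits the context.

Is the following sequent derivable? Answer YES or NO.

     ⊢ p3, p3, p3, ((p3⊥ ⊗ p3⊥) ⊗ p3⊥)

Derivation (root first):
[⊗]  ⊢ p3, p3, p3, ((p3⊥ ⊗ p3⊥) ⊗ p3⊥)
  [⊗]  ⊢ p3, p3, (p3⊥ ⊗ p3⊥)
    [Ax]  ⊢ p3, p3⊥
    [Ax]  ⊢ p3, p3⊥
  [Ax]  ⊢ p3, p3⊥

Result: YES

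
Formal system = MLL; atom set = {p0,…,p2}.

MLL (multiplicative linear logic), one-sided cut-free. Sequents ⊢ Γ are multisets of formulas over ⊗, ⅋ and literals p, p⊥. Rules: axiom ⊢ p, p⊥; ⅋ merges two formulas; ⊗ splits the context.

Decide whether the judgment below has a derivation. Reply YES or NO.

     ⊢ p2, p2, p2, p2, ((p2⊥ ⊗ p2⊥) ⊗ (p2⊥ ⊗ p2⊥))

Proof tree:
[⊗]  ⊢ p2, p2, p2, p2, ((p2⊥ ⊗ p2⊥) ⊗ (p2⊥ ⊗ p2⊥))
  [⊗]  ⊢ p2, p2, (p2⊥ ⊗ p2⊥)
    [Ax]  ⊢ p2, p2⊥
    [Ax]  ⊢ p2, p2⊥
  [⊗]  ⊢ p2, p2, (p2⊥ ⊗ p2⊥)
    [Ax]  ⊢ p2, p2⊥
    [Ax]  ⊢ p2, p2⊥

Result: YES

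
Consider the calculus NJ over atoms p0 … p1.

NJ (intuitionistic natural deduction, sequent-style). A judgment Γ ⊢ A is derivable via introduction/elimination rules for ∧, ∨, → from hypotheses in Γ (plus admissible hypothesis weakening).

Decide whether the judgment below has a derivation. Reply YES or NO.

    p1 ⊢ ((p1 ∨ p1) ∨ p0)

Derivation (root first):
[∨I₁] p1 ⊢ ((p1 ∨ p1) ∨ p0)
  [∨I₂] p1 ⊢ (p1 ∨ p1)
    [Ax] p1 ⊢ p1

Result: YES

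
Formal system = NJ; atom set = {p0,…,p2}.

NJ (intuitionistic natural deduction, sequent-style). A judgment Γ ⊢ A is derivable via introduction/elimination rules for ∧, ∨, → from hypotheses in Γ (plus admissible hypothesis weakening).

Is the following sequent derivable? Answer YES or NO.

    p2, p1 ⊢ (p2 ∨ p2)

Derivation (root first):
[∨I₂] p2, p1 ⊢ (p2 ∨ p2)
  [Wk] p2, p1 ⊢ p2
    [Ax] p2 ⊢ p2

Result: YES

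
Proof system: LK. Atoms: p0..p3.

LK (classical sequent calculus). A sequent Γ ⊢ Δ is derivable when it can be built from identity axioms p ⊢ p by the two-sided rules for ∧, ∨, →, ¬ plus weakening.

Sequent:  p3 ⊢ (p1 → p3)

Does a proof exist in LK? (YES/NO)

Proof tree:
[→R] p3 ⊢ (p1 → p3)
  [WL] p3, p1 ⊢ p3
    [Ax] p3 ⊢ p3

Result: YES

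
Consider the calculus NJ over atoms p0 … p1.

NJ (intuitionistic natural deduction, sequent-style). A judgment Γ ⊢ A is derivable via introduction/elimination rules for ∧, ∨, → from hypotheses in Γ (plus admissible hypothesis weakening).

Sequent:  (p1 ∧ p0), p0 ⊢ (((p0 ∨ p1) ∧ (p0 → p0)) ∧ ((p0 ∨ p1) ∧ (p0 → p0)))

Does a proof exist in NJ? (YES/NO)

Proof tree:
[∧I] (p1 ∧ p0), p0 ⊢ (((p0 ∨ p1) ∧ (p0 → p0)) ∧ ((p0 ∨ p1) ∧ (p0 → p0)))
  [∧I] (p1 ∧ p0), p0 ⊢ ((p0 ∨ p1) ∧ (p0 → p0))
    [Wk] p0, (p1 ∧ p0) ⊢ (p0 ∨ p1)
      [∨I₁] p0 ⊢ (p0 ∨ p1)
        [Ax] p0 ⊢ p0
    [→I]  ⊢ (p0 → p0)
      [Ax] p0 ⊢ p0
  [∧I] (p1 ∧ p0), p0 ⊢ ((p0 ∨ p1) ∧ (p0 → p0))
    [Wk] p0, (p1 ∧ p0) ⊢ (p0 ∨ p1)
      [∨I₁] p0 ⊢ (p0 ∨ p1)
        [Ax] p0 ⊢ p0
    [→I]  ⊢ (p0 → p0)
      [Ax] p0 ⊢ p0

Result: YES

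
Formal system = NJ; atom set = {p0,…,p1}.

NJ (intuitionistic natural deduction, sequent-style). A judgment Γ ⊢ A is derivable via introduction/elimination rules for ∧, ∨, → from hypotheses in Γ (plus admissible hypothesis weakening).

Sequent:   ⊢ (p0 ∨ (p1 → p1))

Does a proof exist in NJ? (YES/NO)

Proof tree:
[∨I₂]  ⊢ (p0 ∨ (p1 → p1))
  [→I]  ⊢ (p1 → p1)
    [Ax] p1 ⊢ p1

Result: YES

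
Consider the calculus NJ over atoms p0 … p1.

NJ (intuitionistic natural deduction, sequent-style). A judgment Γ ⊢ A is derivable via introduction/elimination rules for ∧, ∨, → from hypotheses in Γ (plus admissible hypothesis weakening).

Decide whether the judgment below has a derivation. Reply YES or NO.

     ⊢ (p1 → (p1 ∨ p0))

Proof tree:
[→I]  ⊢ (p1 → (p1 ∨ p0))
  [∨I₁] p1 ⊢ (p1 ∨ p0)
    [Ax] p1 ⊢ p1

Result: YES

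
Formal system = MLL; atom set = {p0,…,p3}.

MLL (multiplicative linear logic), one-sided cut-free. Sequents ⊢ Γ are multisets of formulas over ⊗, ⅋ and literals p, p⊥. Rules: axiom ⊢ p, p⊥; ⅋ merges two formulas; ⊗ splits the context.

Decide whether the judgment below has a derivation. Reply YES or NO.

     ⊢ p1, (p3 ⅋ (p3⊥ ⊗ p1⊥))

Proof tree:
[⅋]  ⊢ p1, (p3 ⅋ (p3⊥ ⊗ p1⊥))
  [⊗]  ⊢ p3, p1, (p3⊥ ⊗ p1⊥)
    [Ax]  ⊢ p3, p3⊥
    [Ax]  ⊢ p1, p1⊥

Result: YES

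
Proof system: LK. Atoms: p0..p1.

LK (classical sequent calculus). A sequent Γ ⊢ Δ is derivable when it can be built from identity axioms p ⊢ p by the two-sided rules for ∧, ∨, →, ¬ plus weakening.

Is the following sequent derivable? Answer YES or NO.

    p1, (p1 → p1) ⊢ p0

Truth-table refutation:
  v=00: Γ:[p1=F, (p1 → p1)=T] Δ:[p0=F] refutes=False
  v=01: Γ:[p1=T, (p1 → p1)=T] Δ:[p0=F] refutes=True  ← countermodel

Result: NO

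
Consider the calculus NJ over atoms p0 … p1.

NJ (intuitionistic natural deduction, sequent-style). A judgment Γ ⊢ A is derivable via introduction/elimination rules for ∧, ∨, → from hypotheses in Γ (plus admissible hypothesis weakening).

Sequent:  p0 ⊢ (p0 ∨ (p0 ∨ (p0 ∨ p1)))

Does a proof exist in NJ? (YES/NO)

Derivation (root first):
[∨I₂] p0 ⊢ (p0 ∨ (p0 ∨ (p0 ∨ p1)))
  [∨I₂] p0 ⊢ (p0 ∨ (p0 ∨ p1))
    [∨I₁] p0 ⊢ (p0 ∨ p1)
      [Ax] p0 ⊢ p0

Result: YES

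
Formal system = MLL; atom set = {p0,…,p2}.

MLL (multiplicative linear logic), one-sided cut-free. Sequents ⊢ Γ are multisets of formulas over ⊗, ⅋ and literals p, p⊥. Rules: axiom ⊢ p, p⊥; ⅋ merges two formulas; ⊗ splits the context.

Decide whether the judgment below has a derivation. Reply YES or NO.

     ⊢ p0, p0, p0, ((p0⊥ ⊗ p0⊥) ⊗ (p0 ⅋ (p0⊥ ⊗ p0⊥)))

Derivation (root first):
[⊗]  ⊢ p0, p0, p0, ((p0⊥ ⊗ p0⊥) ⊗ (p0 ⅋ (p0⊥ ⊗ p0⊥)))
  [⊗]  ⊢ p0, p0, (p0⊥ ⊗ p0⊥)
    [Ax]  ⊢ p0, p0⊥
    [Ax]  ⊢ p0, p0⊥
  [⅋]  ⊢ p0, (p0 ⅋ (p0⊥ ⊗ p0⊥))
    [⊗]  ⊢ p0, p0, (p0⊥ ⊗ p0⊥)
      [Ax]  ⊢ p0, p0⊥
      [Ax]  ⊢ p0, p0⊥

Result: YES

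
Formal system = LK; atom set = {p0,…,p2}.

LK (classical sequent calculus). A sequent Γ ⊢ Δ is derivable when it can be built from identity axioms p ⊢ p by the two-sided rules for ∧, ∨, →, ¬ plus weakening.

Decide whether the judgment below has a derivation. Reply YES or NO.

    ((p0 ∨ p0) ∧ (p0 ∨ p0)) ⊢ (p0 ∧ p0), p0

Derivation (root first):
[∧L] ((p0 ∨ p0) ∧ (p0 ∨ p0)) ⊢ (p0 ∧ p0), p0
  [∨L] (p0 ∨ p0), (p0 ∨ p0) ⊢ (p0 ∧ p0), p0
    [∧R] (p0 ∨ p0), p0 ⊢ p0, (p0 ∧ p0)
      [WR] p0 ⊢ p0, p0
        [Ax] p0 ⊢ p0
      [∨L] (p0 ∨ p0) ⊢ p0
        [Ax] p0 ⊢ p0
        [Ax] p0 ⊢ p0
    [∧R] (p0 ∨ p0), p0 ⊢ p0, (p0 ∧ p0)
      [WR] p0 ⊢ p0, p0
        [Ax] p0 ⊢ p0
      [∨L] (p0 ∨ p0) ⊢ p0
        [Ax] p0 ⊢ p0
        [Ax] p0 ⊢ p0

Result: YES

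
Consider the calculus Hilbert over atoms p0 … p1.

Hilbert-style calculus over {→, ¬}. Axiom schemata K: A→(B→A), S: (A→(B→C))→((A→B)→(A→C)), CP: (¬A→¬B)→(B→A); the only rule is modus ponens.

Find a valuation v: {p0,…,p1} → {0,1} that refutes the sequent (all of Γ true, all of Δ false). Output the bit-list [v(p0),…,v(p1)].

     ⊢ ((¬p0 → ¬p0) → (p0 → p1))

Enumerate valuations to refute Γ ⊢ Δ:
  v=00: Γ:[] Δ:[((¬p0 → ¬p0) → (p0 → p1))=T] refutes=False
  v=01: Γ:[] Δ:[((¬p0 → ¬p0) → (p0 → p1))=T] refutes=False
  v=10: Γ:[] Δ:[((¬p0 → ¬p0) → (p0 → p1))=F] refutes=True  ← countermodel

Result: [1, 0]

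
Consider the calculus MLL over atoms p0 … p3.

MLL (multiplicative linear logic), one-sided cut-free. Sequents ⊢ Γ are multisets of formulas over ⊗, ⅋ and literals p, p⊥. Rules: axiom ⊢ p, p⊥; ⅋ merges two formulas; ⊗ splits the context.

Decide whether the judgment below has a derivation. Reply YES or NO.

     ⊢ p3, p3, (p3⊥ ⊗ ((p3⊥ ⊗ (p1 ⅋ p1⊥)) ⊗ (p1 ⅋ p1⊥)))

Proof tree:
[⊗]  ⊢ p3, p3, (p3⊥ ⊗ ((p3⊥ ⊗ (p1 ⅋ p1⊥)) ⊗ (p1 ⅋ p1⊥)))
  [Ax]  ⊢ p3, p3⊥
  [⊗]  ⊢ p3, ((p3⊥ ⊗ (p1 ⅋ p1⊥)) ⊗ (p1 ⅋ p1⊥))
    [⊗]  ⊢ p3, (p3⊥ ⊗ (p1 ⅋ p1⊥))
      [Ax]  ⊢ p3, p3⊥
      [⅋]  ⊢ (p1 ⅋ p1⊥)
        [Ax]  ⊢ p1, p1⊥
    [⅋]  ⊢ (p1 ⅋ p1⊥)
      [Ax]  ⊢ p1, p1⊥

Result: YES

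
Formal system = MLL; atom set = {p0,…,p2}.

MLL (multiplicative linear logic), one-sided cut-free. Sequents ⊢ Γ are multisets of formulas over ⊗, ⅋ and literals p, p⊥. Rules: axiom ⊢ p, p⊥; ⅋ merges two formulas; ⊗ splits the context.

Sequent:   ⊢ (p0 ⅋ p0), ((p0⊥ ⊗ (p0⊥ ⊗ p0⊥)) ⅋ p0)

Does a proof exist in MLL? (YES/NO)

Proof tree:
[⅋]  ⊢ (p0 ⅋ p0), ((p0⊥ ⊗ (p0⊥ ⊗ p0⊥)) ⅋ p0)
  [⅋]  ⊢ p0, (p0⊥ ⊗ (p0⊥ ⊗ p0⊥)), (p0 ⅋ p0)
    [⊗]  ⊢ p0, p0, p0, (p0⊥ ⊗ (p0⊥ ⊗ p0⊥))
      [Ax]  ⊢ p0, p0⊥
      [⊗]  ⊢ p0, p0, (p0⊥ ⊗ p0⊥)
        [Ax]  ⊢ p0, p0⊥
        [Ax]  ⊢ p0, p0⊥

Result: YES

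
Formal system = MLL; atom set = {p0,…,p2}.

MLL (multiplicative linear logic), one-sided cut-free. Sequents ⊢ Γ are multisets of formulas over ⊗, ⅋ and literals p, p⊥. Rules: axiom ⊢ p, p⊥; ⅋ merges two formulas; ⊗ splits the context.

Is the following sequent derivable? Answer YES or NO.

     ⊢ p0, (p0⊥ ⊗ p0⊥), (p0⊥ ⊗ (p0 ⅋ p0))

Proof tree:
[⊗]  ⊢ p0, (p0⊥ ⊗ p0⊥), (p0⊥ ⊗ (p0 ⅋ p0))
  [Ax]  ⊢ p0, p0⊥
  [⅋]  ⊢ (p0⊥ ⊗ p0⊥), (p0 ⅋ p0)
    [⊗]  ⊢ p0, p0, (p0⊥ ⊗ p0⊥)
      [Ax]  ⊢ p0, p0⊥
      [Ax]  ⊢ p0, p0⊥

Result: YES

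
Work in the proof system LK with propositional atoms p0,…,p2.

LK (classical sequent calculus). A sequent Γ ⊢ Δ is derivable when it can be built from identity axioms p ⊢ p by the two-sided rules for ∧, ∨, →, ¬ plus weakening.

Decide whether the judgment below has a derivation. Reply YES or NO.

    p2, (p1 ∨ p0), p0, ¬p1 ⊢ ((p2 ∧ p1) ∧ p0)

Search for a countermodel by truth-table:
  v=000: Γ:[p2=F, (p1 ∨ p0)=F, p0=F, ¬p1=T] Δ:[((p2 ∧ p1) ∧ p0)=F] refutes=False
  v=001: Γ:[p2=T, (p1 ∨ p0)=F, p0=F, ¬p1=T] Δ:[((p2 ∧ p1) ∧ p0)=F] refutes=False
  v=010: Γ:[p2=F, (p1 ∨ p0)=T, p0=F, ¬p1=F] Δ:[((p2 ∧ p1) ∧ p0)=F] refutes=False
  v=011: Γ:[p2=T, (p1 ∨ p0)=T, p0=F, ¬p1=F] Δ:[((p2 ∧ p1) ∧ p0)=F] refutes=False
  v=100: Γ:[p2=F, (p1 ∨ p0)=T, p0=T, ¬p1=T] Δ:[((p2 ∧ p1) ∧ p0)=F] refutes=False
  v=101: Γ:[p2=T, (p1 ∨ p0)=T, p0=T, ¬p1=T] Δ:[((p2 ∧ p1) ∧ p0)=F] refutes=True  ← countermodel

Result: NO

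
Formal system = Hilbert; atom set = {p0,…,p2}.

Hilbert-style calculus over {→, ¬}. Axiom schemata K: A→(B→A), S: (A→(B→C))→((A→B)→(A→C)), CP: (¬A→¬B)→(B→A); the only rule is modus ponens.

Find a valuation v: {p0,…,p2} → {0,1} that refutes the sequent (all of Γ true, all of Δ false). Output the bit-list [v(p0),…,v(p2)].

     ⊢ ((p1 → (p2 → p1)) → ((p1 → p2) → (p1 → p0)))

Search for a countermodel by truth-table:
  v=000: Γ:[] Δ:[((p1 → (p2 → p1)) → ((p1 → p2) → (p1 → p0)))=T] refutes=False
  v=001: Γ:[] Δ:[((p1 → (p2 → p1)) → ((p1 → p2) → (p1 → p0)))=T] refutes=False
  v=010: Γ:[] Δ:[((p1 → (p2 → p1)) → ((p1 → p2) → (p1 → p0)))=T] refutes=False
  v=011: Γ:[] Δ:[((p1 → (p2 → p1)) → ((p1 → p2) → (p1 → p0)))=F] refutes=True  ← countermodel

Result: [0, 1, 1]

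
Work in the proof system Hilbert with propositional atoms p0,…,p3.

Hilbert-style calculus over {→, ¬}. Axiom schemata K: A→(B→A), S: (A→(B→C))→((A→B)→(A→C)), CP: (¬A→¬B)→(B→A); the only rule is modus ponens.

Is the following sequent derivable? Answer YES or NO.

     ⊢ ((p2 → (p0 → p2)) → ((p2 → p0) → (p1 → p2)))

Search for a countermodel by truth-table:
  v=0000: Γ:[] Δ:[((p2 → (p0 → p2)) → ((p2 → p0) → (p1 → p2)))=T] refutes=False
  v=0001: Γ:[] Δ:[((p2 → (p0 → p2)) → ((p2 → p0) → (p1 → p2)))=T] refutes=False
  v=0010: Γ:[] Δ:[((p2 → (p0 → p2)) → ((p2 → p0) → (p1 → p2)))=T] refutes=False
  v=0011: Γ:[] Δ:[((p2 → (p0 → p2)) → ((p2 → p0) → (p1 → p2)))=T] refutes=False
  v=0100: Γ:[] Δ:[((p2 → (p0 → p2)) → ((p2 → p0) → (p1 → p2)))=F] refutes=True  ← countermodel

Result: NO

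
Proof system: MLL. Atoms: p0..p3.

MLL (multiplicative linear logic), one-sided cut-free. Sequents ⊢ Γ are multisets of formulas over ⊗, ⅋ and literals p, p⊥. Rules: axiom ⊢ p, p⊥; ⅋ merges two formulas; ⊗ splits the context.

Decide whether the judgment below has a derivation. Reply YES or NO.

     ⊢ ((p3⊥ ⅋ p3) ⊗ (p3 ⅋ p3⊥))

Proof tree:
[⊗]  ⊢ ((p3⊥ ⅋ p3) ⊗ (p3 ⅋ p3⊥))
  [⅋]  ⊢ (p3⊥ ⅋ p3)
    [Ax]  ⊢ p3, p3⊥
  [⅋]  ⊢ (p3 ⅋ p3⊥)
    [Ax]  ⊢ p3, p3⊥

Result: YES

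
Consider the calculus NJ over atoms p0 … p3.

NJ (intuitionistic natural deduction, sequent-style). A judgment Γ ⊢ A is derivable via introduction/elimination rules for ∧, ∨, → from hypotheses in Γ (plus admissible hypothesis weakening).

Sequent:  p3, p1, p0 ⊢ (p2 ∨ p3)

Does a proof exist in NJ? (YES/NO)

Derivation trace:
[∨I₂] p3, p1, p0 ⊢ (p2 ∨ p3)
  [Wk] p3, p1, p0 ⊢ p3
    [Wk] p3, p1 ⊢ p3
      [Ax] p3 ⊢ p3

Result: YES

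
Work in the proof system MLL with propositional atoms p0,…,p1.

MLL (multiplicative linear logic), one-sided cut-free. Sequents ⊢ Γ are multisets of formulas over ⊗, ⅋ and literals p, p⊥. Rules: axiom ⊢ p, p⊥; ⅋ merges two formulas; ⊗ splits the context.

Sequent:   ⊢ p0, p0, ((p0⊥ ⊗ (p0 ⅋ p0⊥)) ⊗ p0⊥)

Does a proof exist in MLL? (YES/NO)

Proof tree:
[⊗]  ⊢ p0, p0, ((p0⊥ ⊗ (p0 ⅋ p0⊥)) ⊗ p0⊥)
  [⊗]  ⊢ p0, (p0⊥ ⊗ (p0 ⅋ p0⊥))
    [Ax]  ⊢ p0, p0⊥
    [⅋]  ⊢ (p0 ⅋ p0⊥)
      [Ax]  ⊢ p0, p0⊥
  [Ax]  ⊢ p0, p0⊥

Result: YES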